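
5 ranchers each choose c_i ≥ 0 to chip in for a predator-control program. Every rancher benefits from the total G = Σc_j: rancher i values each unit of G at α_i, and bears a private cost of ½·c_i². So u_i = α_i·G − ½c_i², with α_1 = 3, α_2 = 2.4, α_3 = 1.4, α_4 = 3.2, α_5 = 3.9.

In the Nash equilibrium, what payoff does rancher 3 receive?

18.48

Rancher i's FOC: ∂u_i/∂c_i = α_i − c_i = 0, so c_i* = α_i.
NE contributions = (3, 2.4, 1.4, 3.2, 3.9); G = 13.9.
u_3 = α_3·G − ½·(c_3)² = 1.4·13.9 − ½·1.4² = 18.48.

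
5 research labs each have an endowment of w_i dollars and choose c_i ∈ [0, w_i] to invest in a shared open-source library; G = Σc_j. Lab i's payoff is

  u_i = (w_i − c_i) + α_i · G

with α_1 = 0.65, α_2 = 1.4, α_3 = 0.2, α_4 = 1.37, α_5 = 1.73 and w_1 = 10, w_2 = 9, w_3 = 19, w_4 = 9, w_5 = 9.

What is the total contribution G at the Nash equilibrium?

∂u_i/∂c_i = α_i − 1, so lab i contributes w_i if α_i > 1, else 0.
α_i > 1 for i ∈ {2, 4, 5}; NE contributions (0, 9, 0, 9, 9), G = 27.

27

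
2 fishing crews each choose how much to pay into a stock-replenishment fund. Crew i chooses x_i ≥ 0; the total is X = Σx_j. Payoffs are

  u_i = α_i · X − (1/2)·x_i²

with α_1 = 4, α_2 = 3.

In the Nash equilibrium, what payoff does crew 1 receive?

20

Crew i's FOC: ∂u_i/∂x_i = α_i − x_i = 0, so x_i* = α_i.
NE contributions = (4, 3); X = 7.
u_1 = α_1·X − ½·(x_1)² = 4·7 − ½·4² = 20.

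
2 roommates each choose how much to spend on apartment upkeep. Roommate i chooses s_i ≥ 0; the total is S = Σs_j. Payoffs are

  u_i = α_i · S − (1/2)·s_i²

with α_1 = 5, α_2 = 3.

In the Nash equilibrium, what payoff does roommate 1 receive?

27.5

Roommate i's FOC: ∂u_i/∂s_i = α_i − s_i = 0, so s_i* = α_i.
NE contributions = (5, 3); S = 8.
u_1 = α_1·S − ½·(s_1)² = 5·8 − ½·5² = 27.5.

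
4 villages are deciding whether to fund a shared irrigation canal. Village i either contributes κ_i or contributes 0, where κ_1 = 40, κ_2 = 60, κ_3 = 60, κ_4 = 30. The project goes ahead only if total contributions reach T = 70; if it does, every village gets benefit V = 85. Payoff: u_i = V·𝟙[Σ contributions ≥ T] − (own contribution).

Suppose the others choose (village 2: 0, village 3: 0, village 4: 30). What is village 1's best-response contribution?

40

Others' total = 30. Contributing 40 brings total to 70 ≥ 70: gain V − κ_1 = 45.
Best response: 40.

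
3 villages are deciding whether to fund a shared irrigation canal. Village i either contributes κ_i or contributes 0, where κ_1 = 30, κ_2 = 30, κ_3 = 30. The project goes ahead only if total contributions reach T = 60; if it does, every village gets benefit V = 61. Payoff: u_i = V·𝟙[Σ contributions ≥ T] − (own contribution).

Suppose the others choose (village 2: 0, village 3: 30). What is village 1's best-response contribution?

Others' total = 30. Contributing 30 brings total to 60 ≥ 60: gain V − κ_1 = 31.
Best response: 30.

30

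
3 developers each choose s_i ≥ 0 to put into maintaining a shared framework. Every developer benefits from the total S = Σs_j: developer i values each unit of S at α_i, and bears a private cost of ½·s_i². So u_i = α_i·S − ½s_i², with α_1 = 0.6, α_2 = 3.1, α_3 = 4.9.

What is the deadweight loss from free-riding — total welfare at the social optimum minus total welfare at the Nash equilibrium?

53.97

Developer i's FOC: ∂u_i/∂s_i = α_i − s_i = 0, so s_i* = α_i.
NE contributions = (0.6, 3.1, 4.9); S = 8.6.
W^NE = (Σα)·S − ½Σα_i² = 8.6² − ½·33.98 = 56.97.
Planner sets s_i = Σα_j = 8.6 for every i, so S^SO = 3·8.6 = 25.8.
W^SO = (Σα)·S^SO − ½·3·(Σα)² = (3/2)·8.6² = 110.94.
Deadweight loss = W^SO − W^NE = 53.97.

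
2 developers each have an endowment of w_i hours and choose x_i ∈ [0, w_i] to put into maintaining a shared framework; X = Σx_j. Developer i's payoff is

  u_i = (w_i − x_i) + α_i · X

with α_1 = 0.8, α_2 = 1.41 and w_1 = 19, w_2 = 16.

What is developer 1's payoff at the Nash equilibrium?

31.8

∂u_i/∂x_i = α_i − 1, so developer i contributes w_i if α_i > 1, else 0.
α_i > 1 for i ∈ {2}; NE contributions (0, 16), X = 16.
u_1 = (19 − 0) + 0.8·16 = 31.8.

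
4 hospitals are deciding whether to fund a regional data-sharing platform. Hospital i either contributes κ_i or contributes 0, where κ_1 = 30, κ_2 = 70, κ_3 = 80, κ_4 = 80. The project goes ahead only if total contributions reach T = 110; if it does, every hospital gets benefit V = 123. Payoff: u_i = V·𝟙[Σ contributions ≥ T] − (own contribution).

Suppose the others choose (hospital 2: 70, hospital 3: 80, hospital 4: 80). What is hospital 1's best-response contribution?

0

Others' total = 230 ≥ 110; contributing adds cost 30 for no extra benefit.
Best response: 0.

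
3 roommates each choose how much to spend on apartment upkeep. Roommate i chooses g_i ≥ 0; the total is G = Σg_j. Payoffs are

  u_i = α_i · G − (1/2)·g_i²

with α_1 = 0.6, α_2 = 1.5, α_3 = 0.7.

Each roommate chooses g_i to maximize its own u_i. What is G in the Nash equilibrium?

2.8

Roommate i's FOC: ∂u_i/∂g_i = α_i − g_i = 0, so g_i* = α_i.
NE contributions = (0.6, 1.5, 0.7); G = 2.8.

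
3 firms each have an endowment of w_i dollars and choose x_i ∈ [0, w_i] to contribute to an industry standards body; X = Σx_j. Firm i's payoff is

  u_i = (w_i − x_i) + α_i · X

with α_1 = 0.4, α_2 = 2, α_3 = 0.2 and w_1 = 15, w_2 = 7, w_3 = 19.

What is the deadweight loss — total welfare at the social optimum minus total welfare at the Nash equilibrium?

54.4

∂u_i/∂x_i = α_i − 1, so firm i contributes w_i if α_i > 1, else 0.
α_i > 1 for i ∈ {2}; NE contributions (0, 7, 0), X = 7.
W^NE = Σw_i − X^NE + (Σα_i)·X^NE = 41 + 1.6·7 = 52.2.
Planner: ∂(Σu_j)/∂x_i = Σα_j − 1 = 1.6 > 0, so everyone contributes w_i; X^SO = 41, W^SO = 41 + 1.6·41 = 106.6.
Deadweight loss = 54.4.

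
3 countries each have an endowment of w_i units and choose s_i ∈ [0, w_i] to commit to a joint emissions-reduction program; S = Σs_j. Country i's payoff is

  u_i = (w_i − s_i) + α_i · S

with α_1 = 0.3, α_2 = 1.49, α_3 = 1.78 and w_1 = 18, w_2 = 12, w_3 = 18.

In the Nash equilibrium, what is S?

30

∂u_i/∂s_i = α_i − 1, so country i contributes w_i if α_i > 1, else 0.
α_i > 1 for i ∈ {2, 3}; NE contributions (0, 12, 18), S = 30.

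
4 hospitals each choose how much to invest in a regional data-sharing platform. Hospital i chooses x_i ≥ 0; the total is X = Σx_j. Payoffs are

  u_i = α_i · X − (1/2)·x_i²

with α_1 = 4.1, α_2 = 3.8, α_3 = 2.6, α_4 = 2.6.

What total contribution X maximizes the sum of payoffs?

52.4

Planner FOC: ∂(Σu_j)/∂x_i = (Σα_j) − x_i = 0, so x_i^SO = Σα_j = 13.1 for every i; X^SO = 52.4.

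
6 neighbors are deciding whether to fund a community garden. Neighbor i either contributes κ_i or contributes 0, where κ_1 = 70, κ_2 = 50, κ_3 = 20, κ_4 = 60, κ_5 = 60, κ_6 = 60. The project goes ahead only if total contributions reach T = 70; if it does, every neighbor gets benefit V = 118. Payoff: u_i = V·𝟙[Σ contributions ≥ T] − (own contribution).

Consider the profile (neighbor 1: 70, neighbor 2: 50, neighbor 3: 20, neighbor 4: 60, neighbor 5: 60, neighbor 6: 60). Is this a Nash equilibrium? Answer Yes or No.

No

Total = 320 ≥ 70: provided.
Neighbor 1 (pledges 70, payoff 48): dropping to 0 → total 250, payoff 118. Profitable deviation.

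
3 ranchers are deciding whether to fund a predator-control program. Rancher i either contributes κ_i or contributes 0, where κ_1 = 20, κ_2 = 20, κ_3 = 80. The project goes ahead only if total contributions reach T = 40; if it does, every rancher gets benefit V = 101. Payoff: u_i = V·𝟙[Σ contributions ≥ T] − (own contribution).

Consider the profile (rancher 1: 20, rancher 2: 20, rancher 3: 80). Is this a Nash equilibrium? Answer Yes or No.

No

Total = 120 ≥ 40: provided.
Rancher 1 (pledges 20, payoff 81): dropping to 0 → total 100, payoff 101. Profitable deviation.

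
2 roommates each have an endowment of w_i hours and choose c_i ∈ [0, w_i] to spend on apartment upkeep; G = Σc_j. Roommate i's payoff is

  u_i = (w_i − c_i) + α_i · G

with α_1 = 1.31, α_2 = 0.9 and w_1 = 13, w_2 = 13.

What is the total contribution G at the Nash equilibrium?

∂u_i/∂c_i = α_i − 1, so roommate i contributes w_i if α_i > 1, else 0.
α_i > 1 for i ∈ {1}; NE contributions (13, 0), G = 13.

13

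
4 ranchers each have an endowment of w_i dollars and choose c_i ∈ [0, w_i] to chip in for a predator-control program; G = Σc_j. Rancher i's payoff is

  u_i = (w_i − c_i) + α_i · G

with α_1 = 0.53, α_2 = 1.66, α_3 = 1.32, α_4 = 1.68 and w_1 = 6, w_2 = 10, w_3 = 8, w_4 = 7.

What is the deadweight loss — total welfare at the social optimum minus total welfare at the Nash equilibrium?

∂u_i/∂c_i = α_i − 1, so rancher i contributes w_i if α_i > 1, else 0.
α_i > 1 for i ∈ {2, 3, 4}; NE contributions (0, 10, 8, 7), G = 25.
W^NE = Σw_i − G^NE + (Σα_i)·G^NE = 31 + 4.19·25 = 135.75.
Planner: ∂(Σu_j)/∂c_i = Σα_j − 1 = 4.19 > 0, so everyone contributes w_i; G^SO = 31, W^SO = 31 + 4.19·31 = 160.89.
Deadweight loss = 25.14.

25.14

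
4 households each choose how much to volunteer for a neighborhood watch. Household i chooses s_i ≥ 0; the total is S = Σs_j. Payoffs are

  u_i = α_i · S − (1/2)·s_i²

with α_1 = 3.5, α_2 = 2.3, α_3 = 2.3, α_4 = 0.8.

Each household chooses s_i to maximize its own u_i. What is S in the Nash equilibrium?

Household i's FOC: ∂u_i/∂s_i = α_i − s_i = 0, so s_i* = α_i.
NE contributions = (3.5, 2.3, 2.3, 0.8); S = 8.9.

8.9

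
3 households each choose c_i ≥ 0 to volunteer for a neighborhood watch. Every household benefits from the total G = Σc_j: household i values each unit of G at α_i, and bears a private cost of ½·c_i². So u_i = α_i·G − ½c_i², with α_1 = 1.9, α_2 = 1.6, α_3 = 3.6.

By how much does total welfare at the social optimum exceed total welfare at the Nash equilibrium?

34.77

Household i's FOC: ∂u_i/∂c_i = α_i − c_i = 0, so c_i* = α_i.
NE contributions = (1.9, 1.6, 3.6); G = 7.1.
W^NE = (Σα)·G − ½Σα_i² = 7.1² − ½·19.13 = 40.845.
Planner sets c_i = Σα_j = 7.1 for every i, so G^SO = 3·7.1 = 21.3.
W^SO = (Σα)·G^SO − ½·3·(Σα)² = (3/2)·7.1² = 75.615.
Deadweight loss = W^SO − W^NE = 34.77.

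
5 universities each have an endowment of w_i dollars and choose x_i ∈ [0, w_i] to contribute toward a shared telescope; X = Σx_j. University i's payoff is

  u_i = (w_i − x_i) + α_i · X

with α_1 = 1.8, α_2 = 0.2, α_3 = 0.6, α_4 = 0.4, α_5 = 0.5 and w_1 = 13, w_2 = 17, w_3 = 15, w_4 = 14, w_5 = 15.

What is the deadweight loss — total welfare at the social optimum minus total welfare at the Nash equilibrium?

∂u_i/∂x_i = α_i − 1, so university i contributes w_i if α_i > 1, else 0.
α_i > 1 for i ∈ {1}; NE contributions (13, 0, 0, 0, 0), X = 13.
W^NE = Σw_i − X^NE + (Σα_i)·X^NE = 74 + 2.5·13 = 106.5.
Planner: ∂(Σu_j)/∂x_i = Σα_j − 1 = 2.5 > 0, so everyone contributes w_i; X^SO = 74, W^SO = 74 + 2.5·74 = 259.
Deadweight loss = 152.5.

152.5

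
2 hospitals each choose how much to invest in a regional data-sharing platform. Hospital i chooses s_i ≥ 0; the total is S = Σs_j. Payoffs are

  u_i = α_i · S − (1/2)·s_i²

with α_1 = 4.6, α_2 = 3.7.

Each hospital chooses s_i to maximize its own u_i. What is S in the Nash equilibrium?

Hospital i's FOC: ∂u_i/∂s_i = α_i − s_i = 0, so s_i* = α_i.
NE contributions = (4.6, 3.7); S = 8.3.

8.3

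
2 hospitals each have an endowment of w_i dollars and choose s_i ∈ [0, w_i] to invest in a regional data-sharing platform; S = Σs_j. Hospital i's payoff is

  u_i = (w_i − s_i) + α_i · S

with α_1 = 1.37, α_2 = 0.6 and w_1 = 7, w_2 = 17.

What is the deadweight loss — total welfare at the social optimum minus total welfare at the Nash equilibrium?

∂u_i/∂s_i = α_i − 1, so hospital i contributes w_i if α_i > 1, else 0.
α_i > 1 for i ∈ {1}; NE contributions (7, 0), S = 7.
W^NE = Σw_i − S^NE + (Σα_i)·S^NE = 24 + 0.97·7 = 30.79.
Planner: ∂(Σu_j)/∂s_i = Σα_j − 1 = 0.97 > 0, so everyone contributes w_i; S^SO = 24, W^SO = 24 + 0.97·24 = 47.28.
Deadweight loss = 16.49.

16.49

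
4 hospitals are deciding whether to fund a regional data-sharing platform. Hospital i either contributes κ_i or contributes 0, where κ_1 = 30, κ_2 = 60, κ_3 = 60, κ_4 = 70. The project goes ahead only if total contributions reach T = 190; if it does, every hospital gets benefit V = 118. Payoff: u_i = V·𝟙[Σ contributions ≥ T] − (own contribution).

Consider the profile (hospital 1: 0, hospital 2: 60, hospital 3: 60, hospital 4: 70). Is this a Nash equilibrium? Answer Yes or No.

Total = 190 ≥ 190: provided.
Hospital 1 (pledges 0, payoff 118): pledging 30 → total 220, payoff 88. No gain.
Hospital 2 (pledges 60, payoff 58): dropping to 0 → total 130, payoff 0. No gain.
Hospital 3 (pledges 60, payoff 58): dropping to 0 → total 130, payoff 0. No gain.
Hospital 4 (pledges 70, payoff 48): dropping to 0 → total 120, payoff 0. No gain.

Yes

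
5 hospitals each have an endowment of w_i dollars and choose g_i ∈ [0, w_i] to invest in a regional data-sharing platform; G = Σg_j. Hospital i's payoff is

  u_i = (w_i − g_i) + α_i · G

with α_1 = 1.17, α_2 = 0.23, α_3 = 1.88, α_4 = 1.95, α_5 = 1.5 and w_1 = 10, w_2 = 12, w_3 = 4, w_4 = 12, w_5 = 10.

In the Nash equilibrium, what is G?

∂u_i/∂g_i = α_i − 1, so hospital i contributes w_i if α_i > 1, else 0.
α_i > 1 for i ∈ {1, 3, 4, 5}; NE contributions (10, 0, 4, 12, 10), G = 36.

36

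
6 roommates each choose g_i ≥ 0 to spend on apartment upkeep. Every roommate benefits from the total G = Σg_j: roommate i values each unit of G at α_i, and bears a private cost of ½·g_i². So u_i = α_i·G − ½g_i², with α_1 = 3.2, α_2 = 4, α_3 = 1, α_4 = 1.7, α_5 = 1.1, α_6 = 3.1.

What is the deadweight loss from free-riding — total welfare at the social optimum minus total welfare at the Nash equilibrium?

Roommate i's FOC: ∂u_i/∂g_i = α_i − g_i = 0, so g_i* = α_i.
NE contributions = (3.2, 4, 1, 1.7, 1.1, 3.1); G = 14.1.
W^NE = (Σα)·G − ½Σα_i² = 14.1² − ½·40.95 = 178.335.
Planner sets g_i = Σα_j = 14.1 for every i, so G^SO = 6·14.1 = 84.6.
W^SO = (Σα)·G^SO − ½·6·(Σα)² = (6/2)·14.1² = 596.43.
Deadweight loss = W^SO − W^NE = 418.095.

418.095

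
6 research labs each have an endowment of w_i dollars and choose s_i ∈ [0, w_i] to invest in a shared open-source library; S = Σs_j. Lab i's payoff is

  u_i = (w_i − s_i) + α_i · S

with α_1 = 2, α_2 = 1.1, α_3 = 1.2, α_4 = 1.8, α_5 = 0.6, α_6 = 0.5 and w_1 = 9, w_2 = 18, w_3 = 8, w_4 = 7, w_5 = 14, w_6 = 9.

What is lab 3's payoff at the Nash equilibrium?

∂u_i/∂s_i = α_i − 1, so lab i contributes w_i if α_i > 1, else 0.
α_i > 1 for i ∈ {1, 2, 3, 4}; NE contributions (9, 18, 8, 7, 0, 0), S = 42.
u_3 = (8 − 8) + 1.2·42 = 50.4.

50.4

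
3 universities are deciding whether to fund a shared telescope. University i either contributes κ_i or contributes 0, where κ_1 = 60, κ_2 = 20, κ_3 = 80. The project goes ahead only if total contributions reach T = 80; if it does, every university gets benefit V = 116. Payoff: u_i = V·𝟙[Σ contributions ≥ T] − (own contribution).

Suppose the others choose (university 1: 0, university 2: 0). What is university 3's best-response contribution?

Others' total = 0. Contributing 80 brings total to 80 ≥ 80: gain V − κ_3 = 36.
Best response: 80.

80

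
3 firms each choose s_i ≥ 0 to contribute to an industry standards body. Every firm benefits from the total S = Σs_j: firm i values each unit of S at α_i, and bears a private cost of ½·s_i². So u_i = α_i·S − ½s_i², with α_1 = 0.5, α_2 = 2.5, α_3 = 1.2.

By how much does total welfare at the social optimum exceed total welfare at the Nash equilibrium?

12.79

Firm i's FOC: ∂u_i/∂s_i = α_i − s_i = 0, so s_i* = α_i.
NE contributions = (0.5, 2.5, 1.2); S = 4.2.
W^NE = (Σα)·S − ½Σα_i² = 4.2² − ½·7.94 = 13.67.
Planner sets s_i = Σα_j = 4.2 for every i, so S^SO = 3·4.2 = 12.6.
W^SO = (Σα)·S^SO − ½·3·(Σα)² = (3/2)·4.2² = 26.46.
Deadweight loss = W^SO − W^NE = 12.79.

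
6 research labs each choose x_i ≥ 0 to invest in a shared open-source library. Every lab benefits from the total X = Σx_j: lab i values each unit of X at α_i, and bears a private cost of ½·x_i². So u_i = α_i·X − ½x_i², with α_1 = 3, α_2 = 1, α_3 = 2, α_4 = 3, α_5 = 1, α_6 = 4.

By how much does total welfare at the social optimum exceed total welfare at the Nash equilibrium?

412

Lab i's FOC: ∂u_i/∂x_i = α_i − x_i = 0, so x_i* = α_i.
NE contributions = (3, 1, 2, 3, 1, 4); X = 14.
W^NE = (Σα)·X − ½Σα_i² = 14² − ½·40 = 176.
Planner sets x_i = Σα_j = 14 for every i, so X^SO = 6·14 = 84.
W^SO = (Σα)·X^SO − ½·6·(Σα)² = (6/2)·14² = 588.
Deadweight loss = W^SO − W^NE = 412.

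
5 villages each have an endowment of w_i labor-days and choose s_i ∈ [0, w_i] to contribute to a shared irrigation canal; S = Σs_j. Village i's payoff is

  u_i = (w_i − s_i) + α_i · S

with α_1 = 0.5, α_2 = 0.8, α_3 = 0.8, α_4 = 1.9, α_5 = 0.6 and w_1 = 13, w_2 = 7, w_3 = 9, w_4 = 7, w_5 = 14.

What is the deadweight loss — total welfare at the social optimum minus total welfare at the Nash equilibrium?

∂u_i/∂s_i = α_i − 1, so village i contributes w_i if α_i > 1, else 0.
α_i > 1 for i ∈ {4}; NE contributions (0, 0, 0, 7, 0), S = 7.
W^NE = Σw_i − S^NE + (Σα_i)·S^NE = 50 + 3.6·7 = 75.2.
Planner: ∂(Σu_j)/∂s_i = Σα_j − 1 = 3.6 > 0, so everyone contributes w_i; S^SO = 50, W^SO = 50 + 3.6·50 = 230.
Deadweight loss = 154.8.

154.8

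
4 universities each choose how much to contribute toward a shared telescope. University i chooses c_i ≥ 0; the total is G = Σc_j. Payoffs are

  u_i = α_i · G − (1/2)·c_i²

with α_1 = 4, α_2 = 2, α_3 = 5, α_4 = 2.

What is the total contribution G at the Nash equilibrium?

University i's FOC: ∂u_i/∂c_i = α_i − c_i = 0, so c_i* = α_i.
NE contributions = (4, 2, 5, 2); G = 13.

13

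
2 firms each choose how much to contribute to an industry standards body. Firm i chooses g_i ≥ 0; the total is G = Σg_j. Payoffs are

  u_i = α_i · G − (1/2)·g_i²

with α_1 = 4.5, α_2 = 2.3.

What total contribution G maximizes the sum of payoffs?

Planner FOC: ∂(Σu_j)/∂g_i = (Σα_j) − g_i = 0, so g_i^SO = Σα_j = 6.8 for every i; G^SO = 13.6.

13.6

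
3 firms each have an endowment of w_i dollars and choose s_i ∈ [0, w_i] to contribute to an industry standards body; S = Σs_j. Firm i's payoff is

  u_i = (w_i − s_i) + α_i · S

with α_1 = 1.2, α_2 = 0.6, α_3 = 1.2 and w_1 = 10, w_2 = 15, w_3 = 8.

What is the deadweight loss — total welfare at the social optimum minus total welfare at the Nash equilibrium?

30

∂u_i/∂s_i = α_i − 1, so firm i contributes w_i if α_i > 1, else 0.
α_i > 1 for i ∈ {1, 3}; NE contributions (10, 0, 8), S = 18.
W^NE = Σw_i − S^NE + (Σα_i)·S^NE = 33 + 2·18 = 69.
Planner: ∂(Σu_j)/∂s_i = Σα_j − 1 = 2 > 0, so everyone contributes w_i; S^SO = 33, W^SO = 33 + 2·33 = 99.
Deadweight loss = 30.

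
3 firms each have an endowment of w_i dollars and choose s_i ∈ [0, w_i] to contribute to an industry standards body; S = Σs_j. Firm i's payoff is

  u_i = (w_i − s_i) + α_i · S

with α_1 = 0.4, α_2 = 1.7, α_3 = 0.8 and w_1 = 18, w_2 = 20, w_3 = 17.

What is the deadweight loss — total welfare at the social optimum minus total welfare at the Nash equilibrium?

∂u_i/∂s_i = α_i − 1, so firm i contributes w_i if α_i > 1, else 0.
α_i > 1 for i ∈ {2}; NE contributions (0, 20, 0), S = 20.
W^NE = Σw_i − S^NE + (Σα_i)·S^NE = 55 + 1.9·20 = 93.
Planner: ∂(Σu_j)/∂s_i = Σα_j − 1 = 1.9 > 0, so everyone contributes w_i; S^SO = 55, W^SO = 55 + 1.9·55 = 159.5.
Deadweight loss = 66.5.

66.5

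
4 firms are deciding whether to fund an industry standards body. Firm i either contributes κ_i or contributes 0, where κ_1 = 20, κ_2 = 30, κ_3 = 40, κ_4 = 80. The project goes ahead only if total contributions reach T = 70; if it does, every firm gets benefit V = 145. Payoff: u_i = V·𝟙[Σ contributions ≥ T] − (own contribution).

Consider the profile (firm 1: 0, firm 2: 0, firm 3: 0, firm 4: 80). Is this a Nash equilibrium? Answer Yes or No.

Total = 80 ≥ 70: provided.
Firm 1 (pledges 0, payoff 145): pledging 20 → total 100, payoff 125. No gain.
Firm 2 (pledges 0, payoff 145): pledging 30 → total 110, payoff 115. No gain.
Firm 3 (pledges 0, payoff 145): pledging 40 → total 120, payoff 105. No gain.
Firm 4 (pledges 80, payoff 65): dropping to 0 → total 0, payoff 0. No gain.

Yes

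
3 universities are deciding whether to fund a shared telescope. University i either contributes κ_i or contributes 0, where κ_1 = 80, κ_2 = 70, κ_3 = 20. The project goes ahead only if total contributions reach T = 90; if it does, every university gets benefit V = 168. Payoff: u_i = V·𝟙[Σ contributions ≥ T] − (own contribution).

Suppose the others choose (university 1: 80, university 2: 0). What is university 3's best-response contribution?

20

Others' total = 80. Contributing 20 brings total to 100 ≥ 90: gain V − κ_3 = 148.
Best response: 20.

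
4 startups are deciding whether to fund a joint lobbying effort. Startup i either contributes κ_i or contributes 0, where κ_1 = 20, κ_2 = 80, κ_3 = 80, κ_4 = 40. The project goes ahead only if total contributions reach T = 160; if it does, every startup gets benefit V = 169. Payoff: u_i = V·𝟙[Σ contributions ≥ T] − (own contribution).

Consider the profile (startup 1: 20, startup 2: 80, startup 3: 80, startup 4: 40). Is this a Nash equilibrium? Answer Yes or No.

Total = 220 ≥ 160: provided.
Startup 1 (pledges 20, payoff 149): dropping to 0 → total 200, payoff 169. Profitable deviation.

No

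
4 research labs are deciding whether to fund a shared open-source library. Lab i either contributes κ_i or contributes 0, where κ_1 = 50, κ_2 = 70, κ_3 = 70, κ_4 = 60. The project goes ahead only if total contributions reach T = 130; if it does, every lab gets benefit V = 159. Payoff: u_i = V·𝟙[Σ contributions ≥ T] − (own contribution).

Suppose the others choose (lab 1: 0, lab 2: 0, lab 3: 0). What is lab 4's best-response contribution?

Others' total = 0. Even contributing 60 gives 60 < 130: no benefit either way.
Best response: 0.

0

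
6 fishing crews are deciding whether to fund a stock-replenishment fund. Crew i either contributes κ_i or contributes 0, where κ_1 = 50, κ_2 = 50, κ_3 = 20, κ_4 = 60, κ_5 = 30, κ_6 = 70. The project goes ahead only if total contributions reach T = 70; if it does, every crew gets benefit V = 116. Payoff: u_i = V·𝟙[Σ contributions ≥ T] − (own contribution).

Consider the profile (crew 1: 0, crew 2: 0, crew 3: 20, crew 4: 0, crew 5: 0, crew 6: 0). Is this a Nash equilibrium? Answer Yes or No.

Total = 20 < 70: not provided.
Crew 1 (pledges 0, payoff 0): pledging 50 → total 70, payoff 66. Profitable deviation.

No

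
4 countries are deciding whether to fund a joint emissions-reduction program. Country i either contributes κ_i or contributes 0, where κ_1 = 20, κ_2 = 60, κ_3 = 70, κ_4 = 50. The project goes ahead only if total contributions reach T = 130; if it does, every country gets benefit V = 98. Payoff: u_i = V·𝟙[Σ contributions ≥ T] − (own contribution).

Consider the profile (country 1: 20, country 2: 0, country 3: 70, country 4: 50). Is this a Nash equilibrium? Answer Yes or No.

Yes

Total = 140 ≥ 130: provided.
Country 1 (pledges 20, payoff 78): dropping to 0 → total 120, payoff 0. No gain.
Country 2 (pledges 0, payoff 98): pledging 60 → total 200, payoff 38. No gain.
Country 3 (pledges 70, payoff 28): dropping to 0 → total 70, payoff 0. No gain.
Country 4 (pledges 50, payoff 48): dropping to 0 → total 90, payoff 0. No gain.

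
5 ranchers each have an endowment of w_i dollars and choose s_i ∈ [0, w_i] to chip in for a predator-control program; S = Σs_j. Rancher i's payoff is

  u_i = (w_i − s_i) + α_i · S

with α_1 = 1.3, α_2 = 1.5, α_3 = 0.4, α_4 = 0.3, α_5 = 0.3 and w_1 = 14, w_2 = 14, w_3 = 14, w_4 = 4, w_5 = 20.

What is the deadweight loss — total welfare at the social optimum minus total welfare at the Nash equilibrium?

106.4

∂u_i/∂s_i = α_i − 1, so rancher i contributes w_i if α_i > 1, else 0.
α_i > 1 for i ∈ {1, 2}; NE contributions (14, 14, 0, 0, 0), S = 28.
W^NE = Σw_i − S^NE + (Σα_i)·S^NE = 66 + 2.8·28 = 144.4.
Planner: ∂(Σu_j)/∂s_i = Σα_j − 1 = 2.8 > 0, so everyone contributes w_i; S^SO = 66, W^SO = 66 + 2.8·66 = 250.8.
Deadweight loss = 106.4.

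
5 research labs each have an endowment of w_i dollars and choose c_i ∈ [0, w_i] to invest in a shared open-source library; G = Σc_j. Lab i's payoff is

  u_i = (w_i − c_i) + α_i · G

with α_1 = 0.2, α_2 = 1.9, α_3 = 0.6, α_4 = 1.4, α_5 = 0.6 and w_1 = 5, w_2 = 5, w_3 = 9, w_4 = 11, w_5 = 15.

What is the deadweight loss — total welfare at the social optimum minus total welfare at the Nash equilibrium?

∂u_i/∂c_i = α_i − 1, so lab i contributes w_i if α_i > 1, else 0.
α_i > 1 for i ∈ {2, 4}; NE contributions (0, 5, 0, 11, 0), G = 16.
W^NE = Σw_i − G^NE + (Σα_i)·G^NE = 45 + 3.7·16 = 104.2.
Planner: ∂(Σu_j)/∂c_i = Σα_j − 1 = 3.7 > 0, so everyone contributes w_i; G^SO = 45, W^SO = 45 + 3.7·45 = 211.5.
Deadweight loss = 107.3.

107.3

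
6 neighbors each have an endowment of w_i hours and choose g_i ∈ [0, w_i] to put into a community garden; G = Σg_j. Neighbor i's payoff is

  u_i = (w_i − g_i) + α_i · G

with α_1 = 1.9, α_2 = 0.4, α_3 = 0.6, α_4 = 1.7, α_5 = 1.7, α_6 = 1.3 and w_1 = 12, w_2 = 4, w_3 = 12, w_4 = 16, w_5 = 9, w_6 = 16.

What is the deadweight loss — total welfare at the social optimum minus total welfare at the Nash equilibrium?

105.6

∂u_i/∂g_i = α_i − 1, so neighbor i contributes w_i if α_i > 1, else 0.
α_i > 1 for i ∈ {1, 4, 5, 6}; NE contributions (12, 0, 0, 16, 9, 16), G = 53.
W^NE = Σw_i − G^NE + (Σα_i)·G^NE = 69 + 6.6·53 = 418.8.
Planner: ∂(Σu_j)/∂g_i = Σα_j − 1 = 6.6 > 0, so everyone contributes w_i; G^SO = 69, W^SO = 69 + 6.6·69 = 524.4.
Deadweight loss = 105.6.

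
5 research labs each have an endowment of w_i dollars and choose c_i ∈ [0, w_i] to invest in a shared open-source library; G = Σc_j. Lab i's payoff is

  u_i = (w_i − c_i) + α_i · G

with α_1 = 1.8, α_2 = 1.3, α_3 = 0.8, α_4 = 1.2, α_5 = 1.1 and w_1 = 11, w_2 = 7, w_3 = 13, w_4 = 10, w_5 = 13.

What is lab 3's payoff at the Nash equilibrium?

∂u_i/∂c_i = α_i − 1, so lab i contributes w_i if α_i > 1, else 0.
α_i > 1 for i ∈ {1, 2, 4, 5}; NE contributions (11, 7, 0, 10, 13), G = 41.
u_3 = (13 − 0) + 0.8·41 = 45.8.

45.8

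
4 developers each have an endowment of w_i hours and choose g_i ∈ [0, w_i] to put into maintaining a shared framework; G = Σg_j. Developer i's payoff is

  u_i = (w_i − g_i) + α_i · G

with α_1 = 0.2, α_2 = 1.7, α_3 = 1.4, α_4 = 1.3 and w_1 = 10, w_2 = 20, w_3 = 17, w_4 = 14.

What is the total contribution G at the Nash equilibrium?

∂u_i/∂g_i = α_i − 1, so developer i contributes w_i if α_i > 1, else 0.
α_i > 1 for i ∈ {2, 3, 4}; NE contributions (0, 20, 17, 14), G = 51.

51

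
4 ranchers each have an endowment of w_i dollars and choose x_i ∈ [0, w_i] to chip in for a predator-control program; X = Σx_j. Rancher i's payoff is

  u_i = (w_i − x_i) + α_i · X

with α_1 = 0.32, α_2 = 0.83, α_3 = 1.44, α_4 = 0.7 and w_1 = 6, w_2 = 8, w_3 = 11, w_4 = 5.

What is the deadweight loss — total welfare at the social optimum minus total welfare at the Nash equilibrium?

∂u_i/∂x_i = α_i − 1, so rancher i contributes w_i if α_i > 1, else 0.
α_i > 1 for i ∈ {3}; NE contributions (0, 0, 11, 0), X = 11.
W^NE = Σw_i − X^NE + (Σα_i)·X^NE = 30 + 2.29·11 = 55.19.
Planner: ∂(Σu_j)/∂x_i = Σα_j − 1 = 2.29 > 0, so everyone contributes w_i; X^SO = 30, W^SO = 30 + 2.29·30 = 98.7.
Deadweight loss = 43.51.

43.51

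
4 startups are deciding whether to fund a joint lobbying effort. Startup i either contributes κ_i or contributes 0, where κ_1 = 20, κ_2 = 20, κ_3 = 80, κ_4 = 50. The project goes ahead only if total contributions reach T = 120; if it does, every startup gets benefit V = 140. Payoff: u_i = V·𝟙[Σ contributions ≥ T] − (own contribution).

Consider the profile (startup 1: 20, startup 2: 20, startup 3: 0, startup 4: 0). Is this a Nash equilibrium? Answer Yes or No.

No

Total = 40 < 120: not provided.
Startup 1 (pledges 20, payoff -20): dropping to 0 → total 20, payoff 0. Profitable deviation.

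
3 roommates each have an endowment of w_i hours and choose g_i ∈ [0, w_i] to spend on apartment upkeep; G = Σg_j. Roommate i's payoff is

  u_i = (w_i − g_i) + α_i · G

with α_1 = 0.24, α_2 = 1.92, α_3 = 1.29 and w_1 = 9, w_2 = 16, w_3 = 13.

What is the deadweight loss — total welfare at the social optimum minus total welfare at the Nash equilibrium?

∂u_i/∂g_i = α_i − 1, so roommate i contributes w_i if α_i > 1, else 0.
α_i > 1 for i ∈ {2, 3}; NE contributions (0, 16, 13), G = 29.
W^NE = Σw_i − G^NE + (Σα_i)·G^NE = 38 + 2.45·29 = 109.05.
Planner: ∂(Σu_j)/∂g_i = Σα_j − 1 = 2.45 > 0, so everyone contributes w_i; G^SO = 38, W^SO = 38 + 2.45·38 = 131.1.
Deadweight loss = 22.05.

22.05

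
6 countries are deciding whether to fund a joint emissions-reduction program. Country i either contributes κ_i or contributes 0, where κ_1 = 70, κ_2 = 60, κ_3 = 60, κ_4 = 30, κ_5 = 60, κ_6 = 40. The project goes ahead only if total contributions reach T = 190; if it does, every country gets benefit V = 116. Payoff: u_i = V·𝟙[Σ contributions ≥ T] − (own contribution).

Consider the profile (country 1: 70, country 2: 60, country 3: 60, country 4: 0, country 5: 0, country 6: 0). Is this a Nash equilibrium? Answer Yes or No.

Yes

Total = 190 ≥ 190: provided.
Country 1 (pledges 70, payoff 46): dropping to 0 → total 120, payoff 0. No gain.
Country 2 (pledges 60, payoff 56): dropping to 0 → total 130, payoff 0. No gain.
Country 3 (pledges 60, payoff 56): dropping to 0 → total 130, payoff 0. No gain.
Country 4 (pledges 0, payoff 116): pledging 30 → total 220, payoff 86. No gain.
Country 5 (pledges 0, payoff 116): pledging 60 → total 250, payoff 56. No gain.
Country 6 (pledges 0, payoff 116): pledging 40 → total 230, payoff 76. No gain.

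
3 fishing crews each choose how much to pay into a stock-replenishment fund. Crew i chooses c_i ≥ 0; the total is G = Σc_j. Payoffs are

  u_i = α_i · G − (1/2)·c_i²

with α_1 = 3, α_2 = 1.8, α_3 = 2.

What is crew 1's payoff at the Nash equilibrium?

Crew i's FOC: ∂u_i/∂c_i = α_i − c_i = 0, so c_i* = α_i.
NE contributions = (3, 1.8, 2); G = 6.8.
u_1 = α_1·G − ½·(c_1)² = 3·6.8 − ½·3² = 15.9.

15.9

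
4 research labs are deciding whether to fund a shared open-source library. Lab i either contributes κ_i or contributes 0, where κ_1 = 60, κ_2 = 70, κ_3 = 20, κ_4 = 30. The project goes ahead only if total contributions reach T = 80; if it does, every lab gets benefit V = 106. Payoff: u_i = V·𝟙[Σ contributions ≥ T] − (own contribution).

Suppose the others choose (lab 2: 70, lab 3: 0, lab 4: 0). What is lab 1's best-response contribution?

60

Others' total = 70. Contributing 60 brings total to 130 ≥ 80: gain V − κ_1 = 46.
Best response: 60.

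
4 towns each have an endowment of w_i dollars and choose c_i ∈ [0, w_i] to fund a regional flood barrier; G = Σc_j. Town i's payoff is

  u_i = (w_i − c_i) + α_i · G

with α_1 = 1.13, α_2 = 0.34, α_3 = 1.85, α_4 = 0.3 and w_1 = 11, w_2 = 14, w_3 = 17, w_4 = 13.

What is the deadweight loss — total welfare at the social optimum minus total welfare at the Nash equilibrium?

70.74

∂u_i/∂c_i = α_i − 1, so town i contributes w_i if α_i > 1, else 0.
α_i > 1 for i ∈ {1, 3}; NE contributions (11, 0, 17, 0), G = 28.
W^NE = Σw_i − G^NE + (Σα_i)·G^NE = 55 + 2.62·28 = 128.36.
Planner: ∂(Σu_j)/∂c_i = Σα_j − 1 = 2.62 > 0, so everyone contributes w_i; G^SO = 55, W^SO = 55 + 2.62·55 = 199.1.
Deadweight loss = 70.74.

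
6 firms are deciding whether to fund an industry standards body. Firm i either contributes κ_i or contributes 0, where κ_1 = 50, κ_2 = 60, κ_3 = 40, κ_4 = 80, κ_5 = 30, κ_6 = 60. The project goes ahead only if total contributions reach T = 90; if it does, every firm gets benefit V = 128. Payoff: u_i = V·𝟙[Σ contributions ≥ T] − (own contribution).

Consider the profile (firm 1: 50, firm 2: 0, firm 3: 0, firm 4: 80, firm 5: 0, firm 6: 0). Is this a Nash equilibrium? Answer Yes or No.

Total = 130 ≥ 90: provided.
Firm 1 (pledges 50, payoff 78): dropping to 0 → total 80, payoff 0. No gain.
Firm 2 (pledges 0, payoff 128): pledging 60 → total 190, payoff 68. No gain.
Firm 3 (pledges 0, payoff 128): pledging 40 → total 170, payoff 88. No gain.
Firm 4 (pledges 80, payoff 48): dropping to 0 → total 50, payoff 0. No gain.
Firm 5 (pledges 0, payoff 128): pledging 30 → total 160, payoff 98. No gain.
Firm 6 (pledges 0, payoff 128): pledging 60 → total 190, payoff 68. No gain.

Yes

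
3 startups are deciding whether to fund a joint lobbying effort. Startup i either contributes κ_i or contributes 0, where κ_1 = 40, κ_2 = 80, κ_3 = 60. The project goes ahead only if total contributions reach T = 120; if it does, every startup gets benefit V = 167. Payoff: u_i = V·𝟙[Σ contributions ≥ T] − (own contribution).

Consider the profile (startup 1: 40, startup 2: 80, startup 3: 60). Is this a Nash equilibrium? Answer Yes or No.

Total = 180 ≥ 120: provided.
Startup 1 (pledges 40, payoff 127): dropping to 0 → total 140, payoff 167. Profitable deviation.

No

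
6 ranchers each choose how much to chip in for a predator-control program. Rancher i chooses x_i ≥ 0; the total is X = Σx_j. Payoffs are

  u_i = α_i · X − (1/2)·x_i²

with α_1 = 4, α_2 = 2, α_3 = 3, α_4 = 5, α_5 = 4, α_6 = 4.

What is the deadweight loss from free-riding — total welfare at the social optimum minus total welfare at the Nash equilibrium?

1011

Rancher i's FOC: ∂u_i/∂x_i = α_i − x_i = 0, so x_i* = α_i.
NE contributions = (4, 2, 3, 5, 4, 4); X = 22.
W^NE = (Σα)·X − ½Σα_i² = 22² − ½·86 = 441.
Planner sets x_i = Σα_j = 22 for every i, so X^SO = 6·22 = 132.
W^SO = (Σα)·X^SO − ½·6·(Σα)² = (6/2)·22² = 1452.
Deadweight loss = W^SO − W^NE = 1011.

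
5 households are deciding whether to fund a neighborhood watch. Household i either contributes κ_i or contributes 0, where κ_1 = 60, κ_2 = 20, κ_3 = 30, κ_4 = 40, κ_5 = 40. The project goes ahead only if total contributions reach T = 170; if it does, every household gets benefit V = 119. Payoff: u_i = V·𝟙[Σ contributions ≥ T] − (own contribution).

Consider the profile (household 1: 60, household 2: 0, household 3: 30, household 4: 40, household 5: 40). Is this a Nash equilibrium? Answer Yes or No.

Total = 170 ≥ 170: provided.
Household 1 (pledges 60, payoff 59): dropping to 0 → total 110, payoff 0. No gain.
Household 2 (pledges 0, payoff 119): pledging 20 → total 190, payoff 99. No gain.
Household 3 (pledges 30, payoff 89): dropping to 0 → total 140, payoff 0. No gain.
Household 4 (pledges 40, payoff 79): dropping to 0 → total 130, payoff 0. No gain.
Household 5 (pledges 40, payoff 79): dropping to 0 → total 130, payoff 0. No gain.

Yes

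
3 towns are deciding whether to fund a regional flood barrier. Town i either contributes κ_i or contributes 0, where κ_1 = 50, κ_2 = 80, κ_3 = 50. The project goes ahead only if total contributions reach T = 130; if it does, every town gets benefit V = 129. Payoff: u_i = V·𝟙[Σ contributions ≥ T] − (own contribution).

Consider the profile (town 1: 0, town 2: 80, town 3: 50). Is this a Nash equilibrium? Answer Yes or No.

Yes

Total = 130 ≥ 130: provided.
Town 1 (pledges 0, payoff 129): pledging 50 → total 180, payoff 79. No gain.
Town 2 (pledges 80, payoff 49): dropping to 0 → total 50, payoff 0. No gain.
Town 3 (pledges 50, payoff 79): dropping to 0 → total 80, payoff 0. No gain.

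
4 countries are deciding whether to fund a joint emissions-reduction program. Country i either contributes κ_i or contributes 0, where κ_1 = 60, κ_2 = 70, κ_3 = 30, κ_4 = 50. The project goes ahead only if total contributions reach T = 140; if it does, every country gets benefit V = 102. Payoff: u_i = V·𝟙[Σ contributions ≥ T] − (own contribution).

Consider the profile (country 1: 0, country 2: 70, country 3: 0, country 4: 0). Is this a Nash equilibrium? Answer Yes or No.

Total = 70 < 140: not provided.
Country 1 (pledges 0, payoff 0): pledging 60 → total 130, payoff -60. No gain.
Country 2 (pledges 70, payoff -70): dropping to 0 → total 0, payoff 0. Profitable deviation.

No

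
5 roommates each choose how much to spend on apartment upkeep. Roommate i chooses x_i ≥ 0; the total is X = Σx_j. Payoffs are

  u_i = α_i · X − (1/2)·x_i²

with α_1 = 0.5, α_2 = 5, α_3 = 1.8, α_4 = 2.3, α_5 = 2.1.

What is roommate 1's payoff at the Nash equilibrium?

5.725

Roommate i's FOC: ∂u_i/∂x_i = α_i − x_i = 0, so x_i* = α_i.
NE contributions = (0.5, 5, 1.8, 2.3, 2.1); X = 11.7.
u_1 = α_1·X − ½·(x_1)² = 0.5·11.7 − ½·0.5² = 5.725.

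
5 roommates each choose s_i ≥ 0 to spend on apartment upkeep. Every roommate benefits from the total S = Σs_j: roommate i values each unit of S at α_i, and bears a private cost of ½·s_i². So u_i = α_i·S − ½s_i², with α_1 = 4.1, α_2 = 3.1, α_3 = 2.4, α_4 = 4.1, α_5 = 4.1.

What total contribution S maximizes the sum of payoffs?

89

Planner FOC: ∂(Σu_j)/∂s_i = (Σα_j) − s_i = 0, so s_i^SO = Σα_j = 17.8 for every i; S^SO = 89.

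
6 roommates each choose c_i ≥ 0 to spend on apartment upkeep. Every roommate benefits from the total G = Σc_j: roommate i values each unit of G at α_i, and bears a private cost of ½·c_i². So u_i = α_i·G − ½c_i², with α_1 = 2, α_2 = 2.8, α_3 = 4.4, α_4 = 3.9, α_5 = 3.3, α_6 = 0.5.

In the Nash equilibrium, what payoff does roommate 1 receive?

31.8

Roommate i's FOC: ∂u_i/∂c_i = α_i − c_i = 0, so c_i* = α_i.
NE contributions = (2, 2.8, 4.4, 3.9, 3.3, 0.5); G = 16.9.
u_1 = α_1·G − ½·(c_1)² = 2·16.9 − ½·2² = 31.8.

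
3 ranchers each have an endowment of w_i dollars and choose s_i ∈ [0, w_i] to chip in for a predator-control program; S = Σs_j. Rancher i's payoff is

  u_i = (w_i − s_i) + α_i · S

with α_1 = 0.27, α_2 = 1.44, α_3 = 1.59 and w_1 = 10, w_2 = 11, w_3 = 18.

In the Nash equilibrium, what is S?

29

∂u_i/∂s_i = α_i − 1, so rancher i contributes w_i if α_i > 1, else 0.
α_i > 1 for i ∈ {2, 3}; NE contributions (0, 11, 18), S = 29.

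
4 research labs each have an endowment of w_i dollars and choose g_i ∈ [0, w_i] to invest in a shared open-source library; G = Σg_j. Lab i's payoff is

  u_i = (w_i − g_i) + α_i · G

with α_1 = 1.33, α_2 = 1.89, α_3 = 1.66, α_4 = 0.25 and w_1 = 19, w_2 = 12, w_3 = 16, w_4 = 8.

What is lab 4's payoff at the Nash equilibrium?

19.75

∂u_i/∂g_i = α_i − 1, so lab i contributes w_i if α_i > 1, else 0.
α_i > 1 for i ∈ {1, 2, 3}; NE contributions (19, 12, 16, 0), G = 47.
u_4 = (8 − 0) + 0.25·47 = 19.75.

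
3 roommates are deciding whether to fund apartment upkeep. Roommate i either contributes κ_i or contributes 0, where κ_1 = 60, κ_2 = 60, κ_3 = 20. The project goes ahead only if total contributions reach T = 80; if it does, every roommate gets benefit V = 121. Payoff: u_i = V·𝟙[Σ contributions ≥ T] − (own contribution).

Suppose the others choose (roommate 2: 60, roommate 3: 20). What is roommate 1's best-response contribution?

Others' total = 80 ≥ 80; contributing adds cost 60 for no extra benefit.
Best response: 0.

0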